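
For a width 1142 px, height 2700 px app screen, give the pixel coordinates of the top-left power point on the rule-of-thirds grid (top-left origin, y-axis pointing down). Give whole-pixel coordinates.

(381, 900)

The top-left point sits one-third of the way across and one-third of the way down.
x = 1 × 1142/3 ≈ 381; y = 1 × 2700/3 ≈ 900.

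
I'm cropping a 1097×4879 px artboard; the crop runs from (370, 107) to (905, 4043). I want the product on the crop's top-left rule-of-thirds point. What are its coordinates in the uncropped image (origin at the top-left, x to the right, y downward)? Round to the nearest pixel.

Crop width = 905 − 370 = 535 px; one third is 178.33 px.
Crop height = 4043 − 107 = 3936 px; one third is 1312.00 px.
The top-left point is one-third across and one-third down within the crop:
x = 370 + 1 × 178.33 ≈ 548; y = 107 + 1 × 1312.00 ≈ 1419.

x = 548 px, y = 1419 px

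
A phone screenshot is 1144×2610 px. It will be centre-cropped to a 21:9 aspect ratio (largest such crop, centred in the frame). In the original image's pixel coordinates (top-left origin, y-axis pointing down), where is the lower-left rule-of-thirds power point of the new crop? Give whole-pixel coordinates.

1144/2610 < 21/9, so the 21:9 crop keeps the full width 1144 and trims height to 1144 × 9/21 = 490.29 px.
Top offset = (2610 − 490.29)/2 = 1059.86 px; left offset = 0.
Lower-left is one-third across and two-thirds down within the crop:
x = 0.00 + 1 × 1144.00/3 ≈ 381; y = 1059.86 + 2 × 490.29/3 ≈ 1387.

x = 381 px, y = 1387 px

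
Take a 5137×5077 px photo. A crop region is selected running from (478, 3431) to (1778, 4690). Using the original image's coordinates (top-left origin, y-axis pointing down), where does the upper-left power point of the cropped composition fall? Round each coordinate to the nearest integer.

(911, 3851)

Crop width = 1778 − 478 = 1300 px; one third is 433.33 px.
Crop height = 4690 − 3431 = 1259 px; one third is 419.67 px.
The upper-left point is one-third across and one-third down within the crop:
x = 478 + 1 × 433.33 ≈ 911; y = 3431 + 1 × 419.67 ≈ 3851.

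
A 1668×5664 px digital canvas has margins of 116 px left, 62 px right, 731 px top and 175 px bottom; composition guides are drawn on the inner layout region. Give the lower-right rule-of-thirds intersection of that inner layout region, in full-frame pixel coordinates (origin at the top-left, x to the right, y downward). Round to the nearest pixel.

Content width = 1668 − 116 − 62 = 1490 px; content height = 5664 − 731 − 175 = 4758 px.
Lower-right is two-thirds across and two-thirds down within the inner layout region.
x = 116 + 2 × 1490/3 = 116 + 993.33 ≈ 1109
y = 731 + 2 × 4758/3 = 731 + 3172.00 ≈ 3903

(1109, 3903)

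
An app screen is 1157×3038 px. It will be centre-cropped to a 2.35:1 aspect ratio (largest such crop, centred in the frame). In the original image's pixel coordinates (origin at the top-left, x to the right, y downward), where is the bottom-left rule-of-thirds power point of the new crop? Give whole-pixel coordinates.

(386, 1601)

1157/3038 < 2.35/1, so the 2.35:1 crop keeps the full width 1157 and trims height to 1157 × 1/2.35 = 492.34 px.
Top offset = (3038 − 492.34)/2 = 1272.83 px; left offset = 0.
Bottom-left is one-third across and two-thirds down within the crop:
x = 0.00 + 1 × 1157.00/3 ≈ 386; y = 1272.83 + 2 × 492.34/3 ≈ 1601.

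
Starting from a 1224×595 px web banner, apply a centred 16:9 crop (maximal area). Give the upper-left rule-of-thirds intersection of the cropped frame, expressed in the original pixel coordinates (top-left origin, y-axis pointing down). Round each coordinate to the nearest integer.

1224/595 > 16/9, so the 16:9 crop keeps the full height 595 and trims width to 595 × 16/9 = 1057.78 px.
Left offset = (1224 − 1057.78)/2 = 83.11 px; top offset = 0.
Upper-left is one-third across and one-third down within the crop:
x = 83.11 + 1 × 1057.78/3 ≈ 436; y = 0.00 + 1 × 595.00/3 ≈ 198.

x = 436 px, y = 198 px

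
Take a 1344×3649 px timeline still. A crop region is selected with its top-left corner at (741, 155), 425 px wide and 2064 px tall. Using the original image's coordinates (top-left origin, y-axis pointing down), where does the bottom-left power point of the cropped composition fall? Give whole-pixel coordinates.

(883, 1531)

One third of the crop width 425 is 141.67 px.
One third of the crop height 2064 is 688.00 px.
The bottom-left point is one-third across and two-thirds down within the crop:
x = 741 + 1 × 141.67 ≈ 883; y = 155 + 2 × 688.00 ≈ 1531.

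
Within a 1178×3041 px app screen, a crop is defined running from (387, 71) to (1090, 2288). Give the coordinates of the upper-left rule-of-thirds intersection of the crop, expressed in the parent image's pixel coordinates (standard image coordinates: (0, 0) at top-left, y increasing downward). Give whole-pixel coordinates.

Crop width = 1090 − 387 = 703 px; one third is 234.33 px.
Crop height = 2288 − 71 = 2217 px; one third is 739.00 px.
The upper-left point is one-third across and one-third down within the crop:
x = 387 + 1 × 234.33 ≈ 621; y = 71 + 1 × 739.00 ≈ 810.

(621, 810)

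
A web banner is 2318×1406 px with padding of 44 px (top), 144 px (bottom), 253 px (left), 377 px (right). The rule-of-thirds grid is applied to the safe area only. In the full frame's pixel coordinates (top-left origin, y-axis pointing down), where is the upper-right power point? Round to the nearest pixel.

Content width = 2318 − 253 − 377 = 1688 px; content height = 1406 − 44 − 144 = 1218 px.
Upper-right is two-thirds across and one-third down within the safe area.
x = 253 + 2 × 1688/3 = 253 + 1125.33 ≈ 1378
y = 44 + 1 × 1218/3 = 44 + 406.00 ≈ 450

(1378, 450)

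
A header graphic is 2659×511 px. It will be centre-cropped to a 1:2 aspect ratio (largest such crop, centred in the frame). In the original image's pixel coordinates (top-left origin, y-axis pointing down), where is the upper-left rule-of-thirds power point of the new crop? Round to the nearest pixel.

x = 1287 px, y = 170 px

2659/511 > 1/2, so the 1:2 crop keeps the full height 511 and trims width to 511 × 1/2 = 255.50 px.
Left offset = (2659 − 255.50)/2 = 1201.75 px; top offset = 0.
Upper-left is one-third across and one-third down within the crop:
x = 1201.75 + 1 × 255.50/3 ≈ 1287; y = 0.00 + 1 × 511.00/3 ≈ 170.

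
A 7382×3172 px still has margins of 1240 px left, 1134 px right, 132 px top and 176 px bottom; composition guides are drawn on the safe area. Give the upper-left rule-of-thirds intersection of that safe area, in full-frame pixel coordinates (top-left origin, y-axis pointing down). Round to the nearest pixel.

x = 2909 px, y = 1087 px

Content width = 7382 − 1240 − 1134 = 5008 px; content height = 3172 − 132 − 176 = 2864 px.
Upper-left is one-third across and one-third down within the safe area.
x = 1240 + 1 × 5008/3 = 1240 + 1669.33 ≈ 2909
y = 132 + 1 × 2864/3 = 132 + 954.67 ≈ 1087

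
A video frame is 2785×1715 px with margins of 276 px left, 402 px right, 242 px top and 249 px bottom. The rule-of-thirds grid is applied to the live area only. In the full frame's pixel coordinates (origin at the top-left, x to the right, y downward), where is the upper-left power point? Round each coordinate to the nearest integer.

Content width = 2785 − 276 − 402 = 2107 px; content height = 1715 − 242 − 249 = 1224 px.
Upper-left is one-third across and one-third down within the live area.
x = 276 + 1 × 2107/3 = 276 + 702.33 ≈ 978
y = 242 + 1 × 1224/3 = 242 + 408.00 ≈ 650

x = 978 px, y = 650 px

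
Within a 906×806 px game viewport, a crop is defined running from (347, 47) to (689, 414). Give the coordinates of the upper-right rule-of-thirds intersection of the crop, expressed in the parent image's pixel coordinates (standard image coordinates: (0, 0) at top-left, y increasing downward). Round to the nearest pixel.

x = 575 px, y = 169 px

Crop width = 689 − 347 = 342 px; one third is 114.00 px.
Crop height = 414 − 47 = 367 px; one third is 122.33 px.
The upper-right point is two-thirds across and one-third down within the crop:
x = 347 + 2 × 114.00 ≈ 575; y = 47 + 1 × 122.33 ≈ 169.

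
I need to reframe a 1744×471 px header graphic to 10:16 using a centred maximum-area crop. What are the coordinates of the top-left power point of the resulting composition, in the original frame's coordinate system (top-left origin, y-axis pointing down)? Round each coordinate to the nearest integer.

x = 823 px, y = 157 px

1744/471 > 10/16, so the 10:16 crop keeps the full height 471 and trims width to 471 × 10/16 = 294.38 px.
Left offset = (1744 − 294.38)/2 = 724.81 px; top offset = 0.
Top-left is one-third across and one-third down within the crop:
x = 724.81 + 1 × 294.38/3 ≈ 823; y = 0.00 + 1 × 471.00/3 ≈ 157.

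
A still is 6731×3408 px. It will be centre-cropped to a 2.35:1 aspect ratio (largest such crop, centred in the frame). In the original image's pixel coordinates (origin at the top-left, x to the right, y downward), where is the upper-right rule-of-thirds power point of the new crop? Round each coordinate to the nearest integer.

x = 4487 px, y = 1227 px

6731/3408 < 2.35/1, so the 2.35:1 crop keeps the full width 6731 and trims height to 6731 × 1/2.35 = 2864.26 px.
Top offset = (3408 − 2864.26)/2 = 271.87 px; left offset = 0.
Upper-right is two-thirds across and one-third down within the crop:
x = 0.00 + 2 × 6731.00/3 ≈ 4487; y = 271.87 + 1 × 2864.26/3 ≈ 1227.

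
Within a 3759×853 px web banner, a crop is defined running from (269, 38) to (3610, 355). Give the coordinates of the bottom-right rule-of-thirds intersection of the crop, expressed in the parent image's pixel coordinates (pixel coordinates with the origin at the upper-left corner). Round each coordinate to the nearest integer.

Crop width = 3610 − 269 = 3341 px; one third is 1113.67 px.
Crop height = 355 − 38 = 317 px; one third is 105.67 px.
The bottom-right point is two-thirds across and two-thirds down within the crop:
x = 269 + 2 × 1113.67 ≈ 2496; y = 38 + 2 × 105.67 ≈ 249.

x = 2496 px, y = 249 px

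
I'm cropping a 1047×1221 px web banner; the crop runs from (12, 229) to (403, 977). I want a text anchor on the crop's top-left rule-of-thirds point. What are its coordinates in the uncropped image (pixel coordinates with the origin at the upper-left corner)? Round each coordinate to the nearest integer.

Crop width = 403 − 12 = 391 px; one third is 130.33 px.
Crop height = 977 − 229 = 748 px; one third is 249.33 px.
The top-left point is one-third across and one-third down within the crop:
x = 12 + 1 × 130.33 ≈ 142; y = 229 + 1 × 249.33 ≈ 478.

x = 142 px, y = 478 px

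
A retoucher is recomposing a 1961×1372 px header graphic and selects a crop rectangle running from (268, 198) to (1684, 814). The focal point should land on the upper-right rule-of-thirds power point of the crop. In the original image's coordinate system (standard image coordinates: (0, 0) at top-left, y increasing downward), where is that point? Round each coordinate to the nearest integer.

(1212, 403)

Crop width = 1684 − 268 = 1416 px; one third is 472.00 px.
Crop height = 814 − 198 = 616 px; one third is 205.33 px.
The upper-right point is two-thirds across and one-third down within the crop:
x = 268 + 2 × 472.00 ≈ 1212; y = 198 + 1 × 205.33 ≈ 403.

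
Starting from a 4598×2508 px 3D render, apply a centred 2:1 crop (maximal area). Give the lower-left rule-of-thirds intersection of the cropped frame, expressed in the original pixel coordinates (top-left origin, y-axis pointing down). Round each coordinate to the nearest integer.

(1533, 1637)

4598/2508 < 2/1, so the 2:1 crop keeps the full width 4598 and trims height to 4598 × 1/2 = 2299.00 px.
Top offset = (2508 − 2299.00)/2 = 104.50 px; left offset = 0.
Lower-left is one-third across and two-thirds down within the crop:
x = 0.00 + 1 × 4598.00/3 ≈ 1533; y = 104.50 + 2 × 2299.00/3 ≈ 1637.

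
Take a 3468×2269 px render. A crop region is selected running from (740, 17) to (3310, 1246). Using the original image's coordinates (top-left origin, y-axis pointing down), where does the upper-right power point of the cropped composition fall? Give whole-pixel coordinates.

(2453, 427)

Crop width = 3310 − 740 = 2570 px; one third is 856.67 px.
Crop height = 1246 − 17 = 1229 px; one third is 409.67 px.
The upper-right point is two-thirds across and one-third down within the crop:
x = 740 + 2 × 856.67 ≈ 2453; y = 17 + 1 × 409.67 ≈ 427.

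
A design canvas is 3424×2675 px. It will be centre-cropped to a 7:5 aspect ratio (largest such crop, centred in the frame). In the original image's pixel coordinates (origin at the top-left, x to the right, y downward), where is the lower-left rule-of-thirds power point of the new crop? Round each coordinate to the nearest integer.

(1141, 1745)

3424/2675 < 7/5, so the 7:5 crop keeps the full width 3424 and trims height to 3424 × 5/7 = 2445.71 px.
Top offset = (2675 − 2445.71)/2 = 114.64 px; left offset = 0.
Lower-left is one-third across and two-thirds down within the crop:
x = 0.00 + 1 × 3424.00/3 ≈ 1141; y = 114.64 + 2 × 2445.71/3 ≈ 1745.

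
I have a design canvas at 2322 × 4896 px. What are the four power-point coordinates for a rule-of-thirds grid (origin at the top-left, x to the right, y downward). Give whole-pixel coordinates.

(774, 1632), (1548, 1632), (774, 3264), (1548, 3264)

One third of 2322 is 774; one third of 4896 is 1632.
Vertical third lines at x = 774 and x = 1548; horizontal third lines at y = 1632 and y = 3264.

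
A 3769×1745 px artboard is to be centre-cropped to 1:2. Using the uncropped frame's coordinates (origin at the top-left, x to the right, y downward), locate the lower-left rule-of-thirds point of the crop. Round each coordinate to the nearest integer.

(1739, 1163)

3769/1745 > 1/2, so the 1:2 crop keeps the full height 1745 and trims width to 1745 × 1/2 = 872.50 px.
Left offset = (3769 − 872.50)/2 = 1448.25 px; top offset = 0.
Lower-left is one-third across and two-thirds down within the crop:
x = 1448.25 + 1 × 872.50/3 ≈ 1739; y = 0.00 + 2 × 1745.00/3 ≈ 1163.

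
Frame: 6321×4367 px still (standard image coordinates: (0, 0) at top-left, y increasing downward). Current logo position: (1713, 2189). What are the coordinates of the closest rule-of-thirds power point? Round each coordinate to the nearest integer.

Third lines: x ∈ {2107, 4214}, y ∈ {1456, 2911}.
1713 is closer to x = 2107; 2189 is closer to y = 2911.
So the nearest intersection is the lower-left power point.

(2107, 2911)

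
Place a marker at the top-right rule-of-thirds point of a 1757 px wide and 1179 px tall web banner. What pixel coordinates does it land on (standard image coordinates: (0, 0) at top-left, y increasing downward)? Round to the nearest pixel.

(1171, 393)

The top-right point sits two-thirds of the way across and one-third of the way down.
x = 2 × 1757/3 ≈ 1171; y = 1 × 1179/3 ≈ 393.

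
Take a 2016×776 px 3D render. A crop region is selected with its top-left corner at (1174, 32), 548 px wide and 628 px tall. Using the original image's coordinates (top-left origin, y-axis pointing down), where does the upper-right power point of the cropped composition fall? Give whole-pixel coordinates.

(1539, 241)

One third of the crop width 548 is 182.67 px.
One third of the crop height 628 is 209.33 px.
The upper-right point is two-thirds across and one-third down within the crop:
x = 1174 + 2 × 182.67 ≈ 1539; y = 32 + 1 × 209.33 ≈ 241.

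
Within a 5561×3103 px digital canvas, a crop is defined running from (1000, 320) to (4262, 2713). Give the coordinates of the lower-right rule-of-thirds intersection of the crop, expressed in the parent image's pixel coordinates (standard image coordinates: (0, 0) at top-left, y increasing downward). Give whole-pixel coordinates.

Crop width = 4262 − 1000 = 3262 px; one third is 1087.33 px.
Crop height = 2713 − 320 = 2393 px; one third is 797.67 px.
The lower-right point is two-thirds across and two-thirds down within the crop:
x = 1000 + 2 × 1087.33 ≈ 3175; y = 320 + 2 × 797.67 ≈ 1915.

x = 3175 px, y = 1915 px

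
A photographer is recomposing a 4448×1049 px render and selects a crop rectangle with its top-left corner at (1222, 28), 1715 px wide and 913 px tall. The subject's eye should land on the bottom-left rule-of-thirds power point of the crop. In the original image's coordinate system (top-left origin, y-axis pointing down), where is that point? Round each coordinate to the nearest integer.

One third of the crop width 1715 is 571.67 px.
One third of the crop height 913 is 304.33 px.
The bottom-left point is one-third across and two-thirds down within the crop:
x = 1222 + 1 × 571.67 ≈ 1794; y = 28 + 2 × 304.33 ≈ 637.

x = 1794 px, y = 637 px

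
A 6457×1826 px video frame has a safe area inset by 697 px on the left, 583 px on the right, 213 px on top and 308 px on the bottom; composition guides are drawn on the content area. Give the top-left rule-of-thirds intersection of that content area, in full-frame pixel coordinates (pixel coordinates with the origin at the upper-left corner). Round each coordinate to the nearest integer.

Content width = 6457 − 697 − 583 = 5177 px; content height = 1826 − 213 − 308 = 1305 px.
Top-left is one-third across and one-third down within the content area.
x = 697 + 1 × 5177/3 = 697 + 1725.67 ≈ 2423
y = 213 + 1 × 1305/3 = 213 + 435.00 ≈ 648

(2423, 648)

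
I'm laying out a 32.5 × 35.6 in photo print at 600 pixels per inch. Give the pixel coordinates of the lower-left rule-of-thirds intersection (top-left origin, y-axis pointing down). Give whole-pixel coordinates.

x = 6500 px, y = 14240 px

In pixels the canvas is 32.5 × 600 = 19500 wide and 35.6 × 600 = 21360 tall.
The lower-left point is one-third across and two-thirds down:
x = 1 × 19500/3 ≈ 6500; y = 2 × 21360/3 ≈ 14240.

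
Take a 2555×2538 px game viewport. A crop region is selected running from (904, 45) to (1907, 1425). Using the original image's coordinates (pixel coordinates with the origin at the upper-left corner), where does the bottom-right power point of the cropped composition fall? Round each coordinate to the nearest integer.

(1573, 965)

Crop width = 1907 − 904 = 1003 px; one third is 334.33 px.
Crop height = 1425 − 45 = 1380 px; one third is 460.00 px.
The bottom-right point is two-thirds across and two-thirds down within the crop:
x = 904 + 2 × 334.33 ≈ 1573; y = 45 + 2 × 460.00 ≈ 965.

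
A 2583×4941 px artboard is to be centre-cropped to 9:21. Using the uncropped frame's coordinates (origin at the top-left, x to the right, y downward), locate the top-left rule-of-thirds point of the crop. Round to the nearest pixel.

2583/4941 > 9/21, so the 9:21 crop keeps the full height 4941 and trims width to 4941 × 9/21 = 2117.57 px.
Left offset = (2583 − 2117.57)/2 = 232.71 px; top offset = 0.
Top-left is one-third across and one-third down within the crop:
x = 232.71 + 1 × 2117.57/3 ≈ 939; y = 0.00 + 1 × 4941.00/3 ≈ 1647.

x = 939 px, y = 1647 px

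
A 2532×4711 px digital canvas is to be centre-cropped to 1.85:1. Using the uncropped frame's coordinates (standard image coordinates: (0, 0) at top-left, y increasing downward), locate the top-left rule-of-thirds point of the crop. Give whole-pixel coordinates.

2532/4711 < 1.85/1, so the 1.85:1 crop keeps the full width 2532 and trims height to 2532 × 1/1.85 = 1368.65 px.
Top offset = (4711 − 1368.65)/2 = 1671.18 px; left offset = 0.
Top-left is one-third across and one-third down within the crop:
x = 0.00 + 1 × 2532.00/3 ≈ 844; y = 1671.18 + 1 × 1368.65/3 ≈ 2127.

x = 844 px, y = 2127 px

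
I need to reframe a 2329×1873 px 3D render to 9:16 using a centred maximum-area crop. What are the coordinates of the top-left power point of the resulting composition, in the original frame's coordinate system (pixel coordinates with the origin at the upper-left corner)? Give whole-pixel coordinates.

2329/1873 > 9/16, so the 9:16 crop keeps the full height 1873 and trims width to 1873 × 9/16 = 1053.56 px.
Left offset = (2329 − 1053.56)/2 = 637.72 px; top offset = 0.
Top-left is one-third across and one-third down within the crop:
x = 637.72 + 1 × 1053.56/3 ≈ 989; y = 0.00 + 1 × 1873.00/3 ≈ 624.

x = 989 px, y = 624 px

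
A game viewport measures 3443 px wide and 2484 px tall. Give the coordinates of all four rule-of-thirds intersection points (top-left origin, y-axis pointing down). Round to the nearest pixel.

(1148, 828), (2295, 828), (1148, 1656), (2295, 1656)

One third of 3443 is 1147.67; one third of 2484 is 828.
Vertical third lines at x = 1148 and x = 2295; horizontal third lines at y = 828 and y = 1656.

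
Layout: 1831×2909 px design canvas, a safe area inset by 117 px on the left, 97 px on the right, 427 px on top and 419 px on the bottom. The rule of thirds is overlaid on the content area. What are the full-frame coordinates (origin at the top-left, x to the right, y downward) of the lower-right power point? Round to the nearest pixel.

(1195, 1802)

Content width = 1831 − 117 − 97 = 1617 px; content height = 2909 − 427 − 419 = 2063 px.
Lower-right is two-thirds across and two-thirds down within the content area.
x = 117 + 2 × 1617/3 = 117 + 1078.00 ≈ 1195
y = 427 + 2 × 2063/3 = 427 + 1375.33 ≈ 1802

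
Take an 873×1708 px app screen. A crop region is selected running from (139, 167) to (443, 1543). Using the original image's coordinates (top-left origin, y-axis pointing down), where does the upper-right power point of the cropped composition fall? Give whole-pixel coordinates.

Crop width = 443 − 139 = 304 px; one third is 101.33 px.
Crop height = 1543 − 167 = 1376 px; one third is 458.67 px.
The upper-right point is two-thirds across and one-third down within the crop:
x = 139 + 2 × 101.33 ≈ 342; y = 167 + 1 × 458.67 ≈ 626.

x = 342 px, y = 626 px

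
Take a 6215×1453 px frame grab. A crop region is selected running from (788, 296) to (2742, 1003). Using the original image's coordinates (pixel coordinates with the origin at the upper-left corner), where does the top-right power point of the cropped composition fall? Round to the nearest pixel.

x = 2091 px, y = 532 px

Crop width = 2742 − 788 = 1954 px; one third is 651.33 px.
Crop height = 1003 − 296 = 707 px; one third is 235.67 px.
The top-right point is two-thirds across and one-third down within the crop:
x = 788 + 2 × 651.33 ≈ 2091; y = 296 + 1 × 235.67 ≈ 532.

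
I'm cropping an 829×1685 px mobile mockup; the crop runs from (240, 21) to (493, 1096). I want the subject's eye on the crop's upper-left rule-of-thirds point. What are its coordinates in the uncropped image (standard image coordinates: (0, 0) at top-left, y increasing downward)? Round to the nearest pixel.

Crop width = 493 − 240 = 253 px; one third is 84.33 px.
Crop height = 1096 − 21 = 1075 px; one third is 358.33 px.
The upper-left point is one-third across and one-third down within the crop:
x = 240 + 1 × 84.33 ≈ 324; y = 21 + 1 × 358.33 ≈ 379.

x = 324 px, y = 379 px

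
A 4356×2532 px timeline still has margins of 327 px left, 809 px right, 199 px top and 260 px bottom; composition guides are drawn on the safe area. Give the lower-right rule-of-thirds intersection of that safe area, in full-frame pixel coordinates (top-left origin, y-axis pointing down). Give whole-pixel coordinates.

Content width = 4356 − 327 − 809 = 3220 px; content height = 2532 − 199 − 260 = 2073 px.
Lower-right is two-thirds across and two-thirds down within the safe area.
x = 327 + 2 × 3220/3 = 327 + 2146.67 ≈ 2474
y = 199 + 2 × 2073/3 = 199 + 1382.00 ≈ 1581

x = 2474 px, y = 1581 px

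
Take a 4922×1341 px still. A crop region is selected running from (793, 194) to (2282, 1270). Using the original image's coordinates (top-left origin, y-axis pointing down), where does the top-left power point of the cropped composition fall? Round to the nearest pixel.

Crop width = 2282 − 793 = 1489 px; one third is 496.33 px.
Crop height = 1270 − 194 = 1076 px; one third is 358.67 px.
The top-left point is one-third across and one-third down within the crop:
x = 793 + 1 × 496.33 ≈ 1289; y = 194 + 1 × 358.67 ≈ 553.

(1289, 553)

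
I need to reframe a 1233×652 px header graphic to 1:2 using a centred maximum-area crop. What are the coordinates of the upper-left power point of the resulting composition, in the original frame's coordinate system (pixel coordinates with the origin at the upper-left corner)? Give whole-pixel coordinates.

1233/652 > 1/2, so the 1:2 crop keeps the full height 652 and trims width to 652 × 1/2 = 326.00 px.
Left offset = (1233 − 326.00)/2 = 453.50 px; top offset = 0.
Upper-left is one-third across and one-third down within the crop:
x = 453.50 + 1 × 326.00/3 ≈ 562; y = 0.00 + 1 × 652.00/3 ≈ 217.

x = 562 px, y = 217 px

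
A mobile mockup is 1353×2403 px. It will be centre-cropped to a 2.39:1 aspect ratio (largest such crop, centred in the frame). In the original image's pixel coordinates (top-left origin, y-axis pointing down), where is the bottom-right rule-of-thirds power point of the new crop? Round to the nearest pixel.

1353/2403 < 2.39/1, so the 2.39:1 crop keeps the full width 1353 and trims height to 1353 × 1/2.39 = 566.11 px.
Top offset = (2403 − 566.11)/2 = 918.45 px; left offset = 0.
Bottom-right is two-thirds across and two-thirds down within the crop:
x = 0.00 + 2 × 1353.00/3 ≈ 902; y = 918.45 + 2 × 566.11/3 ≈ 1296.

x = 902 px, y = 1296 px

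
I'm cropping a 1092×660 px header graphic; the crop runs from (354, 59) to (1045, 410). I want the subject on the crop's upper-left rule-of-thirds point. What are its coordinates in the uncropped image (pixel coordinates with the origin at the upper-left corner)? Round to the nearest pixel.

x = 584 px, y = 176 px

Crop width = 1045 − 354 = 691 px; one third is 230.33 px.
Crop height = 410 − 59 = 351 px; one third is 117.00 px.
The upper-left point is one-third across and one-third down within the crop:
x = 354 + 1 × 230.33 ≈ 584; y = 59 + 1 × 117.00 ≈ 176.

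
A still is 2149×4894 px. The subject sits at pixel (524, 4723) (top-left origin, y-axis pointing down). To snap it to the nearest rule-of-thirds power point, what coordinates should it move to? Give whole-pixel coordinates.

x = 716 px, y = 3263 px

Third lines: x ∈ {716, 1433}, y ∈ {1631, 3263}.
524 is closer to x = 716; 4723 is closer to y = 3263.
So the nearest intersection is the lower-left power point.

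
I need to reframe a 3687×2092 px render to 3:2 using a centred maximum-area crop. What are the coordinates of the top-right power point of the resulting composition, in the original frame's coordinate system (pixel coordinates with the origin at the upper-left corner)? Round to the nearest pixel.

3687/2092 > 3/2, so the 3:2 crop keeps the full height 2092 and trims width to 2092 × 3/2 = 3138.00 px.
Left offset = (3687 − 3138.00)/2 = 274.50 px; top offset = 0.
Top-right is two-thirds across and one-third down within the crop:
x = 274.50 + 2 × 3138.00/3 ≈ 2367; y = 0.00 + 1 × 2092.00/3 ≈ 697.

x = 2367 px, y = 697 px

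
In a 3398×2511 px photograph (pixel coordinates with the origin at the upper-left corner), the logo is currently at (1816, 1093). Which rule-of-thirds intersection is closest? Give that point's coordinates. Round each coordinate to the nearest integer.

Third lines: x ∈ {1133, 2265}, y ∈ {837, 1674}.
1816 is closer to x = 2265; 1093 is closer to y = 837.
So the nearest intersection is the upper-right power point.

x = 2265 px, y = 837 px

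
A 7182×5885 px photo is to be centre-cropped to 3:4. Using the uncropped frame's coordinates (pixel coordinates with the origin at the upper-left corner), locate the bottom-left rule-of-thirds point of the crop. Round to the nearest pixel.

(2855, 3923)

7182/5885 > 3/4, so the 3:4 crop keeps the full height 5885 and trims width to 5885 × 3/4 = 4413.75 px.
Left offset = (7182 − 4413.75)/2 = 1384.12 px; top offset = 0.
Bottom-left is one-third across and two-thirds down within the crop:
x = 1384.12 + 1 × 4413.75/3 ≈ 2855; y = 0.00 + 2 × 5885.00/3 ≈ 3923.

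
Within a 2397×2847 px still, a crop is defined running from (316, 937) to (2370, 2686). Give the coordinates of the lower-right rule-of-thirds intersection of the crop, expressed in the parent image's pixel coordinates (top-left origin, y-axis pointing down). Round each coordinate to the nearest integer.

(1685, 2103)

Crop width = 2370 − 316 = 2054 px; one third is 684.67 px.
Crop height = 2686 − 937 = 1749 px; one third is 583.00 px.
The lower-right point is two-thirds across and two-thirds down within the crop:
x = 316 + 2 × 684.67 ≈ 1685; y = 937 + 2 × 583.00 ≈ 2103.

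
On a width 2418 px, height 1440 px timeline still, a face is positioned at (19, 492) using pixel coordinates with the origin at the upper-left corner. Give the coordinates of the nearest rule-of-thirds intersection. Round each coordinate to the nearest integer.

x = 806 px, y = 480 px

Third lines: x ∈ {806, 1612}, y ∈ {480, 960}.
19 is closer to x = 806; 492 is closer to y = 480.
So the nearest intersection is the upper-left power point.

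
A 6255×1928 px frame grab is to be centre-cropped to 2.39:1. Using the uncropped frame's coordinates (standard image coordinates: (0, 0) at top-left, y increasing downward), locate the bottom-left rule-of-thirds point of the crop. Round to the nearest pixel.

6255/1928 > 2.39/1, so the 2.39:1 crop keeps the full height 1928 and trims width to 1928 × 2.39/1 = 4607.92 px.
Left offset = (6255 − 4607.92)/2 = 823.54 px; top offset = 0.
Bottom-left is one-third across and two-thirds down within the crop:
x = 823.54 + 1 × 4607.92/3 ≈ 2360; y = 0.00 + 2 × 1928.00/3 ≈ 1285.

(2360, 1285)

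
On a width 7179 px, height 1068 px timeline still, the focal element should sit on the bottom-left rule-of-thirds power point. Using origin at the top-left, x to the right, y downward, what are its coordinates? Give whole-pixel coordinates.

The bottom-left point sits one-third of the way across and two-thirds of the way down.
x = 1 × 7179/3 ≈ 2393; y = 2 × 1068/3 ≈ 712.

x = 2393 px, y = 712 px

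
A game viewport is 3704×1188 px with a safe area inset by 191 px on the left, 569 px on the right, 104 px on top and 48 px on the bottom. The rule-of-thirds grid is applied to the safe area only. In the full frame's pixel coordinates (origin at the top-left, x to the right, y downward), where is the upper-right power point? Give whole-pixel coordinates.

x = 2154 px, y = 449 px

Content width = 3704 − 191 − 569 = 2944 px; content height = 1188 − 104 − 48 = 1036 px.
Upper-right is two-thirds across and one-third down within the safe area.
x = 191 + 2 × 2944/3 = 191 + 1962.67 ≈ 2154
y = 104 + 1 × 1036/3 = 104 + 345.33 ≈ 449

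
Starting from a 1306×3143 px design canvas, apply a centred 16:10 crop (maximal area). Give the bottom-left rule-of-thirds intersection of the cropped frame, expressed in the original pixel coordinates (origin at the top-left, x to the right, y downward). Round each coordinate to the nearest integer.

1306/3143 < 16/10, so the 16:10 crop keeps the full width 1306 and trims height to 1306 × 10/16 = 816.25 px.
Top offset = (3143 − 816.25)/2 = 1163.38 px; left offset = 0.
Bottom-left is one-third across and two-thirds down within the crop:
x = 0.00 + 1 × 1306.00/3 ≈ 435; y = 1163.38 + 2 × 816.25/3 ≈ 1708.

(435, 1708)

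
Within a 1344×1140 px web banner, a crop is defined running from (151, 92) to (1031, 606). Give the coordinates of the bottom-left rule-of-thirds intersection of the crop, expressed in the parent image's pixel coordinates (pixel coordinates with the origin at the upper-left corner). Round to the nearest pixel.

Crop width = 1031 − 151 = 880 px; one third is 293.33 px.
Crop height = 606 − 92 = 514 px; one third is 171.33 px.
The bottom-left point is one-third across and two-thirds down within the crop:
x = 151 + 1 × 293.33 ≈ 444; y = 92 + 2 × 171.33 ≈ 435.

(444, 435)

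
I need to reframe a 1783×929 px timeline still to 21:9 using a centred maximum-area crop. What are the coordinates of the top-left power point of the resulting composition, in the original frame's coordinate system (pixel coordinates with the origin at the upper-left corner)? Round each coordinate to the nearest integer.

1783/929 < 21/9, so the 21:9 crop keeps the full width 1783 and trims height to 1783 × 9/21 = 764.14 px.
Top offset = (929 − 764.14)/2 = 82.43 px; left offset = 0.
Top-left is one-third across and one-third down within the crop:
x = 0.00 + 1 × 1783.00/3 ≈ 594; y = 82.43 + 1 × 764.14/3 ≈ 337.

(594, 337)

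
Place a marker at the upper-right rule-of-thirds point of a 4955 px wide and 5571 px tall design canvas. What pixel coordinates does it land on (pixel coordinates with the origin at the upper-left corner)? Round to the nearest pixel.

x = 3303 px, y = 1857 px

The upper-right point sits two-thirds of the way across and one-third of the way down.
x = 2 × 4955/3 ≈ 3303; y = 1 × 5571/3 ≈ 1857.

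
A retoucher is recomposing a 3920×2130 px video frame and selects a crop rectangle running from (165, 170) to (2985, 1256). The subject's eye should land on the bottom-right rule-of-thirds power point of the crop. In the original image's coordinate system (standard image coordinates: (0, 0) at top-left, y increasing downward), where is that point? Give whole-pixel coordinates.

x = 2045 px, y = 894 px

Crop width = 2985 − 165 = 2820 px; one third is 940.00 px.
Crop height = 1256 − 170 = 1086 px; one third is 362.00 px.
The bottom-right point is two-thirds across and two-thirds down within the crop:
x = 165 + 2 × 940.00 ≈ 2045; y = 170 + 2 × 362.00 ≈ 894.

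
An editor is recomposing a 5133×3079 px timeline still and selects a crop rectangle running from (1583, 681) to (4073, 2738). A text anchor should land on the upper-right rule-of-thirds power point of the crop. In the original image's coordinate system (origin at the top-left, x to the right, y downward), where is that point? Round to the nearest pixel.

x = 3243 px, y = 1367 px

Crop width = 4073 − 1583 = 2490 px; one third is 830.00 px.
Crop height = 2738 − 681 = 2057 px; one third is 685.67 px.
The upper-right point is two-thirds across and one-third down within the crop:
x = 1583 + 2 × 830.00 ≈ 3243; y = 681 + 1 × 685.67 ≈ 1367.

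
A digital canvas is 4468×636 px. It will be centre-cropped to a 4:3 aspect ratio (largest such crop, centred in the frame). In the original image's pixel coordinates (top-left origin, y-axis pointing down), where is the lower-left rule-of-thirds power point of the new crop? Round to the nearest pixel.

(2093, 424)

4468/636 > 4/3, so the 4:3 crop keeps the full height 636 and trims width to 636 × 4/3 = 848.00 px.
Left offset = (4468 − 848.00)/2 = 1810.00 px; top offset = 0.
Lower-left is one-third across and two-thirds down within the crop:
x = 1810.00 + 1 × 848.00/3 ≈ 2093; y = 0.00 + 2 × 636.00/3 ≈ 424.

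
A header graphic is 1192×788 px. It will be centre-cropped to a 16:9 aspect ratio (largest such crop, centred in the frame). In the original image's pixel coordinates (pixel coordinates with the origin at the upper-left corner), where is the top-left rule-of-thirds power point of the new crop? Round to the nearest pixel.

1192/788 < 16/9, so the 16:9 crop keeps the full width 1192 and trims height to 1192 × 9/16 = 670.50 px.
Top offset = (788 − 670.50)/2 = 58.75 px; left offset = 0.
Top-left is one-third across and one-third down within the crop:
x = 0.00 + 1 × 1192.00/3 ≈ 397; y = 58.75 + 1 × 670.50/3 ≈ 282.

x = 397 px, y = 282 px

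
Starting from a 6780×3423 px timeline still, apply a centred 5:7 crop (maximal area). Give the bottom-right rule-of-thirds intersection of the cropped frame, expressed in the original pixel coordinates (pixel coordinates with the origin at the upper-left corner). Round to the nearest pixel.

x = 3798 px, y = 2282 px

6780/3423 > 5/7, so the 5:7 crop keeps the full height 3423 and trims width to 3423 × 5/7 = 2445.00 px.
Left offset = (6780 − 2445.00)/2 = 2167.50 px; top offset = 0.
Bottom-right is two-thirds across and two-thirds down within the crop:
x = 2167.50 + 2 × 2445.00/3 ≈ 3798; y = 0.00 + 2 × 3423.00/3 ≈ 2282.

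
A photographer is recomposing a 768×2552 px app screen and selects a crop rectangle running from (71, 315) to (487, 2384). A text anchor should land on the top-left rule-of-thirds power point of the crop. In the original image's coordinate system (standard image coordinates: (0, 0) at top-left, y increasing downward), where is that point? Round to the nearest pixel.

Crop width = 487 − 71 = 416 px; one third is 138.67 px.
Crop height = 2384 − 315 = 2069 px; one third is 689.67 px.
The top-left point is one-third across and one-third down within the crop:
x = 71 + 1 × 138.67 ≈ 210; y = 315 + 1 × 689.67 ≈ 1005.

(210, 1005)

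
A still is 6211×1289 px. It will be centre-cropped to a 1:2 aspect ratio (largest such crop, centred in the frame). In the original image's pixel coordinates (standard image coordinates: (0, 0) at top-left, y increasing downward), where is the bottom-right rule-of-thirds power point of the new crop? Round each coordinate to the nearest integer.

x = 3213 px, y = 859 px

6211/1289 > 1/2, so the 1:2 crop keeps the full height 1289 and trims width to 1289 × 1/2 = 644.50 px.
Left offset = (6211 − 644.50)/2 = 2783.25 px; top offset = 0.
Bottom-right is two-thirds across and two-thirds down within the crop:
x = 2783.25 + 2 × 644.50/3 ≈ 3213; y = 0.00 + 2 × 1289.00/3 ≈ 859.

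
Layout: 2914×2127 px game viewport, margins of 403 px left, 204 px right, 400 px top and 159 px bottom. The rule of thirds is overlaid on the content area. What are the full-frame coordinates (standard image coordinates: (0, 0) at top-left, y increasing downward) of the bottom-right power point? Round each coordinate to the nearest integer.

Content width = 2914 − 403 − 204 = 2307 px; content height = 2127 − 400 − 159 = 1568 px.
Bottom-right is two-thirds across and two-thirds down within the content area.
x = 403 + 2 × 2307/3 = 403 + 1538.00 ≈ 1941
y = 400 + 2 × 1568/3 = 400 + 1045.33 ≈ 1445

(1941, 1445)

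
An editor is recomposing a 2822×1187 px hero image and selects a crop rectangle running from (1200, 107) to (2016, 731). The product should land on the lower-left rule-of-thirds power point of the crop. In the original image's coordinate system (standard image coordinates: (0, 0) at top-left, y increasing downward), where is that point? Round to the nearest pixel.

(1472, 523)

Crop width = 2016 − 1200 = 816 px; one third is 272.00 px.
Crop height = 731 − 107 = 624 px; one third is 208.00 px.
The lower-left point is one-third across and two-thirds down within the crop:
x = 1200 + 1 × 272.00 ≈ 1472; y = 107 + 2 × 208.00 ≈ 523.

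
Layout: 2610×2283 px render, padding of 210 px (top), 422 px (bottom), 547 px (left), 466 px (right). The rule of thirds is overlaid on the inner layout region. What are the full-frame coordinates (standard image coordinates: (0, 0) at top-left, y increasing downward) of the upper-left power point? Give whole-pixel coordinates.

Content width = 2610 − 547 − 466 = 1597 px; content height = 2283 − 210 − 422 = 1651 px.
Upper-left is one-third across and one-third down within the inner layout region.
x = 547 + 1 × 1597/3 = 547 + 532.33 ≈ 1079
y = 210 + 1 × 1651/3 = 210 + 550.33 ≈ 760

(1079, 760)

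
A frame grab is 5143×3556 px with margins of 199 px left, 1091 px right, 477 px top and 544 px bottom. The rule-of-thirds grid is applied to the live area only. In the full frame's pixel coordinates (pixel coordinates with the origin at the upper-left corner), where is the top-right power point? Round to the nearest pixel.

(2768, 1322)

Content width = 5143 − 199 − 1091 = 3853 px; content height = 3556 − 477 − 544 = 2535 px.
Top-right is two-thirds across and one-third down within the live area.
x = 199 + 2 × 3853/3 = 199 + 2568.67 ≈ 2768
y = 477 + 1 × 2535/3 = 477 + 845.00 ≈ 1322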